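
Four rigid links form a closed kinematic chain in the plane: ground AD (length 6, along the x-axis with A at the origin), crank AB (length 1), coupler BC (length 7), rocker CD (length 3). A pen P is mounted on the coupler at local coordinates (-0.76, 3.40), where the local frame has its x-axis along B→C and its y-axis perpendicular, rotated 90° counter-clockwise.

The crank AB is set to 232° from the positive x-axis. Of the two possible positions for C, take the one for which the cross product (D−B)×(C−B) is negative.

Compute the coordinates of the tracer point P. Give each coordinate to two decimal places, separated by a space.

-0.26 2.68

A=(0,0), D=(6.00,0)
B = A + 1.00·(cos232°, sin232°) = (-0.6157, -0.7880)
|BD| = 6.6624
circle(B,7.00) ∩ circle(D,3.00): a=6.3331, h=2.9819
  candidates: C₊=(5.3203,2.9220) cross=19.867; C₋=(6.0257,-2.9999) cross=-19.867
  mode - wants cross < 0 → take C=(6.0257,-2.9999) (cross=-19.867)
ex = (C−B)/|BC| = (0.9488,-0.3160); ey = (0.3160,0.9488)
P = B + -0.76·ex + 3.40·ey = (-0.2624,2.6779)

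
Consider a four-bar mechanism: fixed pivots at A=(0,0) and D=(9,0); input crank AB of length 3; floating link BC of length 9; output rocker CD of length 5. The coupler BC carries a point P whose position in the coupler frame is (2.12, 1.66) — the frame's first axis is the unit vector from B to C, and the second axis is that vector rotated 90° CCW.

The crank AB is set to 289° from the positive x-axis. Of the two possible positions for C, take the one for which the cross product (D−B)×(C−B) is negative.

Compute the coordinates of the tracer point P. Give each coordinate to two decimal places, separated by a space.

3.43 -1.72

A=(0,0), D=(9.00,0)
B = A + 3.00·(cos289°, sin289°) = (0.9767, -2.8366)
|BD| = 8.5100
circle(B,9.00) ∩ circle(D,5.00): a=7.5452, h=4.9061
  candidates: C₊=(6.4552,4.3039) cross=41.750; C₋=(9.7258,-4.9470) cross=-41.750
  mode - wants cross < 0 → take C=(9.7258,-4.9470) (cross=-41.750)
ex = (C−B)/|BC| = (0.9721,-0.2345); ey = (0.2345,0.9721)
P = B + 2.12·ex + 1.66·ey = (3.4269,-1.7200)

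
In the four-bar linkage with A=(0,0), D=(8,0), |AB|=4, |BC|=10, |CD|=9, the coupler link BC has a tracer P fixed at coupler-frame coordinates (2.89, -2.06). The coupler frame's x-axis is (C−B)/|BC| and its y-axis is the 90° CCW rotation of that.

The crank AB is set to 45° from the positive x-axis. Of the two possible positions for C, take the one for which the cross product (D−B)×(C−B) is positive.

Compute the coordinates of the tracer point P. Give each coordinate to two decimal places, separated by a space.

6.38 2.75

A=(0,0), D=(8.00,0)
B = A + 4.00·(cos45°, sin45°) = (2.8284, 2.8284)
|BD| = 5.8945
circle(B,10.00) ∩ circle(D,9.00): a=4.5589, h=8.9003
  candidates: C₊=(11.0990,8.4496) cross=52.463; C₋=(2.5575,-7.1679) cross=-52.463
  mode + wants cross > 0 → take C=(11.0990,8.4496) (cross=52.463)
ex = (C−B)/|BC| = (0.8271,0.5621); ey = (-0.5621,0.8271)
P = B + 2.89·ex + -2.06·ey = (6.3766,2.7492)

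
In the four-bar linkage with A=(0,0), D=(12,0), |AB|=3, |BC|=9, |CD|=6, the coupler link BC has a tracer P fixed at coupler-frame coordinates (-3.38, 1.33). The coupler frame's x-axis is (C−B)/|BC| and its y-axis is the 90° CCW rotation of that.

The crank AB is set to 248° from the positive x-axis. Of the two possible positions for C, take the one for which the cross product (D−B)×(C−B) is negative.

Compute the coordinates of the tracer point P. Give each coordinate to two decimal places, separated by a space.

-4.24 -0.92

A=(0,0), D=(12.00,0)
B = A + 3.00·(cos248°, sin248°) = (-1.1238, -2.7816)
|BD| = 13.4154
circle(B,9.00) ∩ circle(D,6.00): a=8.3849, h=3.2702
  candidates: C₊=(6.4008,2.1561) cross=43.871; C₋=(7.7569,-4.2422) cross=-43.871
  mode - wants cross < 0 → take C=(7.7569,-4.2422) (cross=-43.871)
ex = (C−B)/|BC| = (0.9867,-0.1623); ey = (0.1623,0.9867)
P = B + -3.38·ex + 1.33·ey = (-4.2432,-0.9206)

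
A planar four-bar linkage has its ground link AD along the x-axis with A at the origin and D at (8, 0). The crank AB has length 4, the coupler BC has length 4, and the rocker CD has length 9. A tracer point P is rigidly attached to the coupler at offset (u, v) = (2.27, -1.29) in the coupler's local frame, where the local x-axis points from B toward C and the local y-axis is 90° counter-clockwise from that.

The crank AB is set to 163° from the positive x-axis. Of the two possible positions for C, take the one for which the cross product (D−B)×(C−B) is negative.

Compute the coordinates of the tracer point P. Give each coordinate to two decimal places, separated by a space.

A=(0,0), D=(8.00,0)
B = A + 4.00·(cos163°, sin163°) = (-3.8252, 1.1695)
|BD| = 11.8829
circle(B,4.00) ∩ circle(D,9.00): a=3.2064, h=2.3914
  candidates: C₊=(-0.3990,3.2337) cross=28.417; C₋=(-0.8697,-1.5259) cross=-28.417
  mode - wants cross < 0 → take C=(-0.8697,-1.5259) (cross=-28.417)
ex = (C−B)/|BC| = (0.7389,-0.6738); ey = (0.6738,0.7389)
P = B + 2.27·ex + -1.29·ey = (-3.0172,-1.3133)

-3.02 -1.31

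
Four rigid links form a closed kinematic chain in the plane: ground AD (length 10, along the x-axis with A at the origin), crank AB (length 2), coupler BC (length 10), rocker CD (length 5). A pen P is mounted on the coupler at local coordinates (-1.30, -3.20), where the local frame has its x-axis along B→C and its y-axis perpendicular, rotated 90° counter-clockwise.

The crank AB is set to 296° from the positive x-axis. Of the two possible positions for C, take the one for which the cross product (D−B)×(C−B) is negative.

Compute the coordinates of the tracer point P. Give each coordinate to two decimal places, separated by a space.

A=(0,0), D=(10.00,0)
B = A + 2.00·(cos296°, sin296°) = (0.8767, -1.7976)
|BD| = 9.2987
circle(B,10.00) ∩ circle(D,5.00): a=8.6822, h=4.9618
  candidates: C₊=(8.4359,4.7491) cross=46.139; C₋=(10.3543,-4.9874) cross=-46.139
  mode - wants cross < 0 → take C=(10.3543,-4.9874) (cross=-46.139)
ex = (C−B)/|BC| = (0.9478,-0.3190); ey = (0.3190,0.9478)
P = B + -1.30·ex + -3.20·ey = (-1.3761,-4.4157)

-1.38 -4.42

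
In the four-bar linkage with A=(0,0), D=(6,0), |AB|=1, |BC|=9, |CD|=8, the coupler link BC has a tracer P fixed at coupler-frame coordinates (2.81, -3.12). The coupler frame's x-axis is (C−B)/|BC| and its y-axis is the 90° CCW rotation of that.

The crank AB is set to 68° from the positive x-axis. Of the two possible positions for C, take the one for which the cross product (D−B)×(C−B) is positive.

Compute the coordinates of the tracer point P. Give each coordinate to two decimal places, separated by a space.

A=(0,0), D=(6.00,0)
B = A + 1.00·(cos68°, sin68°) = (0.3746, 0.9272)
|BD| = 5.7013
circle(B,9.00) ∩ circle(D,8.00): a=4.3415, h=7.8836
  candidates: C₊=(5.9404,7.9998) cross=44.947; C₋=(3.3763,-7.5575) cross=-44.947
  mode + wants cross > 0 → take C=(5.9404,7.9998) (cross=44.947)
ex = (C−B)/|BC| = (0.6184,0.7858); ey = (-0.7858,0.6184)
P = B + 2.81·ex + -3.12·ey = (4.5642,1.2059)

4.56 1.21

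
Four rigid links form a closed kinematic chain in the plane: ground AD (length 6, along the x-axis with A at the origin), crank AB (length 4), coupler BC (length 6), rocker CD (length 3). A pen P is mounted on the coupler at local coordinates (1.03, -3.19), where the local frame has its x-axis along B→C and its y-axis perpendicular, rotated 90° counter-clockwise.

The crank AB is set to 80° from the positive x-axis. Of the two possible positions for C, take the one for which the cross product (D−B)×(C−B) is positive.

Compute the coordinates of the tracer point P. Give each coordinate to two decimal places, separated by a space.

A=(0,0), D=(6.00,0)
B = A + 4.00·(cos80°, sin80°) = (0.6946, 3.9392)
|BD| = 6.6079
circle(B,6.00) ∩ circle(D,3.00): a=5.3470, h=2.7221
  candidates: C₊=(6.6103,2.9373) cross=17.988; C₋=(3.3648,-1.4338) cross=-17.988
  mode + wants cross > 0 → take C=(6.6103,2.9373) (cross=17.988)
ex = (C−B)/|BC| = (0.9860,-0.1670); ey = (0.1670,0.9860)
P = B + 1.03·ex + -3.19·ey = (1.1774,0.6220)

1.18 0.62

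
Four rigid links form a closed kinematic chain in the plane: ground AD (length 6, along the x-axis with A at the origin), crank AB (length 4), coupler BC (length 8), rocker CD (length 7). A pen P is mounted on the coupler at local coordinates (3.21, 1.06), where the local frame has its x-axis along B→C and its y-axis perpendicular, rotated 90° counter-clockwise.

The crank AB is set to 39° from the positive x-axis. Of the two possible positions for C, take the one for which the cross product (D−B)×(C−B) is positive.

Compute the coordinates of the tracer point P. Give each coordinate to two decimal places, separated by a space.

5.76 4.61

A=(0,0), D=(6.00,0)
B = A + 4.00·(cos39°, sin39°) = (3.1086, 2.5173)
|BD| = 3.8337
circle(B,8.00) ∩ circle(D,7.00): a=3.8732, h=6.9999
  candidates: C₊=(10.6261,5.2535) cross=26.835; C₋=(1.4335,-5.3054) cross=-26.835
  mode + wants cross > 0 → take C=(10.6261,5.2535) (cross=26.835)
ex = (C−B)/|BC| = (0.9397,0.3420); ey = (-0.3420,0.9397)
P = B + 3.21·ex + 1.06·ey = (5.7624,4.6113)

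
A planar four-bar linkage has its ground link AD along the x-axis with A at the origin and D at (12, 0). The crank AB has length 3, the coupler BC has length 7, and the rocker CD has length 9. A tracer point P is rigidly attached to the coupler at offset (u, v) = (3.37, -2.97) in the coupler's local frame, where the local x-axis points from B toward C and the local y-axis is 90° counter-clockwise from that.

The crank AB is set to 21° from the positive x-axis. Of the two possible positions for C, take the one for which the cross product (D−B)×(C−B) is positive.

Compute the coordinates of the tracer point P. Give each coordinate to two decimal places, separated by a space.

7.09 2.42

A=(0,0), D=(12.00,0)
B = A + 3.00·(cos21°, sin21°) = (2.8007, 1.0751)
|BD| = 9.2619
circle(B,7.00) ∩ circle(D,9.00): a=2.9034, h=6.3695
  candidates: C₊=(6.4239,7.0645) cross=58.993; C₋=(4.9452,-5.5883) cross=-58.993
  mode + wants cross > 0 → take C=(6.4239,7.0645) (cross=58.993)
ex = (C−B)/|BC| = (0.5176,0.8556); ey = (-0.8556,0.5176)
P = B + 3.37·ex + -2.97·ey = (7.0862,2.4213)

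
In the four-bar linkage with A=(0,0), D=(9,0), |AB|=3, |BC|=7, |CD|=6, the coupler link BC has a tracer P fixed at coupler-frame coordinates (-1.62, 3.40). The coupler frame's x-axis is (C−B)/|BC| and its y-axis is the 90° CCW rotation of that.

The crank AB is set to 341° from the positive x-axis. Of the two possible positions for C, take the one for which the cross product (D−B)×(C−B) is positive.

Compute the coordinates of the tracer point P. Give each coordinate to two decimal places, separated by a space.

-0.93 -0.85

A=(0,0), D=(9.00,0)
B = A + 3.00·(cos341°, sin341°) = (2.8366, -0.9767)
|BD| = 6.2404
circle(B,7.00) ∩ circle(D,6.00): a=4.1618, h=5.6285
  candidates: C₊=(6.0661,5.2338) cross=35.124; C₋=(7.8280,-5.8844) cross=-35.124
  mode + wants cross > 0 → take C=(6.0661,5.2338) (cross=35.124)
ex = (C−B)/|BC| = (0.4614,0.8872); ey = (-0.8872,0.4614)
P = B + -1.62·ex + 3.40·ey = (-0.9274,-0.8453)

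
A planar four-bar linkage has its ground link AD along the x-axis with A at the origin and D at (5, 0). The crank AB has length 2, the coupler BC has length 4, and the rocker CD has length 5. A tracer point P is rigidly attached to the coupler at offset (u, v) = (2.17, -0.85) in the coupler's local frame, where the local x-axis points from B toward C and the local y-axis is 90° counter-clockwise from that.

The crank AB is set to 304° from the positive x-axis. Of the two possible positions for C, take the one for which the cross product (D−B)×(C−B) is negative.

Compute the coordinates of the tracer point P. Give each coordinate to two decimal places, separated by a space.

A=(0,0), D=(5.00,0)
B = A + 2.00·(cos304°, sin304°) = (1.1184, -1.6581)
|BD| = 4.2209
circle(B,4.00) ∩ circle(D,5.00): a=1.0443, h=3.8613
  candidates: C₊=(0.5620,2.3030) cross=16.298; C₋=(3.5956,-4.7987) cross=-16.298
  mode - wants cross < 0 → take C=(3.5956,-4.7987) (cross=-16.298)
ex = (C−B)/|BC| = (0.6193,-0.7852); ey = (0.7852,0.6193)
P = B + 2.17·ex + -0.85·ey = (1.7949,-3.8883)

1.79 -3.89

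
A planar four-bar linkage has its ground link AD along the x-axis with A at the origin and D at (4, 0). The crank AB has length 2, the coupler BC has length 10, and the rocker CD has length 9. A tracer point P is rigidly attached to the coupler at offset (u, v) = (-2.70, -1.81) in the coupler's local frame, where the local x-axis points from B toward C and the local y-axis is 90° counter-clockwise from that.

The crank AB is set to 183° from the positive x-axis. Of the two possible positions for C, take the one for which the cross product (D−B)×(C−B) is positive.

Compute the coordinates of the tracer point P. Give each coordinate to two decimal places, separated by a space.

-1.57 -3.33

A=(0,0), D=(4.00,0)
B = A + 2.00·(cos183°, sin183°) = (-1.9973, -0.1047)
|BD| = 5.9982
circle(B,10.00) ∩ circle(D,9.00): a=4.5829, h=8.8880
  candidates: C₊=(2.4298,8.8620) cross=53.312; C₋=(2.7400,-8.9114) cross=-53.312
  mode + wants cross > 0 → take C=(2.4298,8.8620) (cross=53.312)
ex = (C−B)/|BC| = (0.4427,0.8967); ey = (-0.8967,0.4427)
P = B + -2.70·ex + -1.81·ey = (-1.5696,-3.3270)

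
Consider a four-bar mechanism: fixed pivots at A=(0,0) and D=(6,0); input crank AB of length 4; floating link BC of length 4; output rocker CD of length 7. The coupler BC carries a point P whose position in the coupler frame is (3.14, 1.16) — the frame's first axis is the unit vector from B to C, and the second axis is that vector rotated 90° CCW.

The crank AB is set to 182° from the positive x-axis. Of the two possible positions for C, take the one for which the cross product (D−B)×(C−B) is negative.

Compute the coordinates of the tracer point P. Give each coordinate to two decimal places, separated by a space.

-0.72 -0.84

A=(0,0), D=(6.00,0)
B = A + 4.00·(cos182°, sin182°) = (-3.9976, -0.1396)
|BD| = 9.9985
circle(B,4.00) ∩ circle(D,7.00): a=3.3490, h=2.1872
  candidates: C₊=(-0.6794,2.0942) cross=21.869; C₋=(-0.6183,-2.2799) cross=-21.869
  mode - wants cross < 0 → take C=(-0.6183,-2.2799) (cross=-21.869)
ex = (C−B)/|BC| = (0.8448,-0.5351); ey = (0.5351,0.8448)
P = B + 3.14·ex + 1.16·ey = (-0.7242,-0.8397)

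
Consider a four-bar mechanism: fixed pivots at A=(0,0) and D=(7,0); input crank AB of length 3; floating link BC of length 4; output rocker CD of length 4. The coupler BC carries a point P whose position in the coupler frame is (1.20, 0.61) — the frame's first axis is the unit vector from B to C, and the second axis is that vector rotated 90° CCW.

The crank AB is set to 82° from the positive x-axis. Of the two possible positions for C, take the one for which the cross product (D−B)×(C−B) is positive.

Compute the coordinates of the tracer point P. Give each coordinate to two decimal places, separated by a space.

A=(0,0), D=(7.00,0)
B = A + 3.00·(cos82°, sin82°) = (0.4175, 2.9708)
|BD| = 7.2218
circle(B,4.00) ∩ circle(D,4.00): a=3.6109, h=1.7208
  candidates: C₊=(4.4167,3.0539) cross=12.428; C₋=(3.0009,-0.0831) cross=-12.428
  mode + wants cross > 0 → take C=(4.4167,3.0539) (cross=12.428)
ex = (C−B)/|BC| = (0.9998,0.0208); ey = (-0.0208,0.9998)
P = B + 1.20·ex + 0.61·ey = (1.6046,3.6056)

1.60 3.61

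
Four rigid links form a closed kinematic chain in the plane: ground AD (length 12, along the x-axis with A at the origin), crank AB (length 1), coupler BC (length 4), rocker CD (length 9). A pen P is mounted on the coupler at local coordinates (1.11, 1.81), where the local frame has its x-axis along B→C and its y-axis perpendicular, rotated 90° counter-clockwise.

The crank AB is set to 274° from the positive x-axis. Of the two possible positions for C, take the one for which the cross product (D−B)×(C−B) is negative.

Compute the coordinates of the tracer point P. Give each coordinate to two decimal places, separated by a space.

1.94 0.00

A=(0,0), D=(12.00,0)
B = A + 1.00·(cos274°, sin274°) = (0.0698, -0.9976)
|BD| = 11.9719
circle(B,4.00) ∩ circle(D,9.00): a=3.2712, h=2.3019
  candidates: C₊=(3.1378,1.5690) cross=27.559; C₋=(3.5214,-3.0189) cross=-27.559
  mode - wants cross < 0 → take C=(3.5214,-3.0189) (cross=-27.559)
ex = (C−B)/|BC| = (0.8629,-0.5053); ey = (0.5053,0.8629)
P = B + 1.11·ex + 1.81·ey = (1.9423,0.0034)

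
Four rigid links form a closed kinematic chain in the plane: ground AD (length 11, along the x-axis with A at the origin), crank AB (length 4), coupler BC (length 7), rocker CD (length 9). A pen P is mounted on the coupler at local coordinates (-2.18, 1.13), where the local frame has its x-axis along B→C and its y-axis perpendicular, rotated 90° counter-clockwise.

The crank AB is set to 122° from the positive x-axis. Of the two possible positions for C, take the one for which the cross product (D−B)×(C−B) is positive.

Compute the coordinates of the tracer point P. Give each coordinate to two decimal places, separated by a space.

A=(0,0), D=(11.00,0)
B = A + 4.00·(cos122°, sin122°) = (-2.1197, 3.3922)
|BD| = 13.5511
circle(B,7.00) ∩ circle(D,9.00): a=5.5948, h=4.2069
  candidates: C₊=(4.3501,6.0646) cross=57.008; C₋=(2.2440,-2.0813) cross=-57.008
  mode + wants cross > 0 → take C=(4.3501,6.0646) (cross=57.008)
ex = (C−B)/|BC| = (0.9243,0.3818); ey = (-0.3818,0.9243)
P = B + -2.18·ex + 1.13·ey = (-4.5660,3.6043)

-4.57 3.60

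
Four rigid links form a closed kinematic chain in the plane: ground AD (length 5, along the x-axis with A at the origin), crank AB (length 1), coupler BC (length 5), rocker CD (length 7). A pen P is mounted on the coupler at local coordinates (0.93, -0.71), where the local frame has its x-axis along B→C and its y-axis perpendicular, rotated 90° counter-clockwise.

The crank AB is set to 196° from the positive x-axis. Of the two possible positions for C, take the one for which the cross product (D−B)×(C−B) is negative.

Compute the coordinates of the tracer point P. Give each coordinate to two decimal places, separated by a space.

-1.43 -1.35

A=(0,0), D=(5.00,0)
B = A + 1.00·(cos196°, sin196°) = (-0.9613, -0.2756)
|BD| = 5.9676
circle(B,5.00) ∩ circle(D,7.00): a=0.9730, h=4.9044
  candidates: C₊=(-0.2159,4.6685) cross=29.268; C₋=(0.2372,-5.1299) cross=-29.268
  mode - wants cross < 0 → take C=(0.2372,-5.1299) (cross=-29.268)
ex = (C−B)/|BC| = (0.2397,-0.9708); ey = (0.9708,0.2397)
P = B + 0.93·ex + -0.71·ey = (-1.4277,-1.3487)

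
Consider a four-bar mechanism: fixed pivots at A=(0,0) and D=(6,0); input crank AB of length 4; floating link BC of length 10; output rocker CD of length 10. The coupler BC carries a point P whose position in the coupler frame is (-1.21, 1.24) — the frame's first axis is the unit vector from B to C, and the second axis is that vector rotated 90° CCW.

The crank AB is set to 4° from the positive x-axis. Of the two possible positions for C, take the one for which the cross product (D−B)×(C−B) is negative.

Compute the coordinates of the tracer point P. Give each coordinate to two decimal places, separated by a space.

5.27 1.44

A=(0,0), D=(6.00,0)
B = A + 4.00·(cos4°, sin4°) = (3.9903, 0.2790)
|BD| = 2.0290
circle(B,10.00) ∩ circle(D,10.00): a=1.0145, h=9.9484
  candidates: C₊=(6.3632,9.9934) cross=20.186; C₋=(3.6270,-9.7144) cross=-20.186
  mode - wants cross < 0 → take C=(3.6270,-9.7144) (cross=-20.186)
ex = (C−B)/|BC| = (-0.0363,-0.9993); ey = (0.9993,-0.0363)
P = B + -1.21·ex + 1.24·ey = (5.2734,1.4432)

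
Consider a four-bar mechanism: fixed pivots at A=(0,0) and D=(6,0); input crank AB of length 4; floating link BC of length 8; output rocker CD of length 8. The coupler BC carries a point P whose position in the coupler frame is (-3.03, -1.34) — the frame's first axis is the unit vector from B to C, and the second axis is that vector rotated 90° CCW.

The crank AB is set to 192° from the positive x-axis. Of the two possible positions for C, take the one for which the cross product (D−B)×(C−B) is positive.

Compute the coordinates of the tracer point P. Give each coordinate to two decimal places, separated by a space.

A=(0,0), D=(6.00,0)
B = A + 4.00·(cos192°, sin192°) = (-3.9126, -0.8316)
|BD| = 9.9474
circle(B,8.00) ∩ circle(D,8.00): a=4.9737, h=6.2660
  candidates: C₊=(0.5198,5.8282) cross=62.330; C₋=(1.5676,-6.6598) cross=-62.330
  mode + wants cross > 0 → take C=(0.5198,5.8282) (cross=62.330)
ex = (C−B)/|BC| = (0.5541,0.8325); ey = (-0.8325,0.5541)
P = B + -3.03·ex + -1.34·ey = (-4.4759,-4.0965)

-4.48 -4.10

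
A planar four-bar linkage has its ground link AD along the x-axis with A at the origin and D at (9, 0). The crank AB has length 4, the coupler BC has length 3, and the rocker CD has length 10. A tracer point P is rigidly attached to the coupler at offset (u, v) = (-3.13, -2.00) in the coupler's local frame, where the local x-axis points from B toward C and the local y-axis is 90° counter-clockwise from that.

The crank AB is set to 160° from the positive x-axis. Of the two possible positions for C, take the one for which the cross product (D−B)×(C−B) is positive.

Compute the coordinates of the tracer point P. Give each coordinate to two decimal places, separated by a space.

-6.46 -1.18

A=(0,0), D=(9.00,0)
B = A + 4.00·(cos160°, sin160°) = (-3.7588, 1.3681)
|BD| = 12.8319
circle(B,3.00) ∩ circle(D,10.00): a=2.8701, h=0.8732
  candidates: C₊=(-0.8119,1.9303) cross=11.205; C₋=(-0.9981,0.1939) cross=-11.205
  mode + wants cross > 0 → take C=(-0.8119,1.9303) (cross=11.205)
ex = (C−B)/|BC| = (0.9823,0.1874); ey = (-0.1874,0.9823)
P = B + -3.13·ex + -2.00·ey = (-6.4585,-1.1831)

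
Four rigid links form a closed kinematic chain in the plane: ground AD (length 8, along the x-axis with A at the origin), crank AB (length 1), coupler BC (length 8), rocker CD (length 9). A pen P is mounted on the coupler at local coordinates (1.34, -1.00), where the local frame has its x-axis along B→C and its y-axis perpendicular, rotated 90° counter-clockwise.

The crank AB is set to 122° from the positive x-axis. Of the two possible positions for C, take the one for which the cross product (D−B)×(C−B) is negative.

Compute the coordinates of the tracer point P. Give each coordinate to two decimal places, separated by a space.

-1.05 -0.74

A=(0,0), D=(8.00,0)
B = A + 1.00·(cos122°, sin122°) = (-0.5299, 0.8480)
|BD| = 8.5720
circle(B,8.00) ∩ circle(D,9.00): a=3.2944, h=7.2902
  candidates: C₊=(3.4695,7.7766) cross=62.491; C₋=(2.0271,-6.7323) cross=-62.491
  mode - wants cross < 0 → take C=(2.0271,-6.7323) (cross=-62.491)
ex = (C−B)/|BC| = (0.3196,-0.9475); ey = (0.9475,0.3196)
P = B + 1.34·ex + -1.00·ey = (-1.0492,-0.7413)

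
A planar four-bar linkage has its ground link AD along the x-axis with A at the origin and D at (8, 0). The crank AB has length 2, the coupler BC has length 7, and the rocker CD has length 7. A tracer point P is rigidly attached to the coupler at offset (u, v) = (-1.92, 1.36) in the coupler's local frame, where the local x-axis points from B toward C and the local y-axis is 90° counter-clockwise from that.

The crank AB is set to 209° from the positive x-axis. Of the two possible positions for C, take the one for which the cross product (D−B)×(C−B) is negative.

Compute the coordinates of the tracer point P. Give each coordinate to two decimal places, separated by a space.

-2.35 1.31

A=(0,0), D=(8.00,0)
B = A + 2.00·(cos209°, sin209°) = (-1.7492, -0.9696)
|BD| = 9.7973
circle(B,7.00) ∩ circle(D,7.00): a=4.8987, h=5.0003
  candidates: C₊=(2.6305,4.4909) cross=48.990; C₋=(3.6202,-5.4606) cross=-48.990
  mode - wants cross < 0 → take C=(3.6202,-5.4606) (cross=-48.990)
ex = (C−B)/|BC| = (0.7671,-0.6416); ey = (0.6416,0.7671)
P = B + -1.92·ex + 1.36·ey = (-2.3495,1.3054)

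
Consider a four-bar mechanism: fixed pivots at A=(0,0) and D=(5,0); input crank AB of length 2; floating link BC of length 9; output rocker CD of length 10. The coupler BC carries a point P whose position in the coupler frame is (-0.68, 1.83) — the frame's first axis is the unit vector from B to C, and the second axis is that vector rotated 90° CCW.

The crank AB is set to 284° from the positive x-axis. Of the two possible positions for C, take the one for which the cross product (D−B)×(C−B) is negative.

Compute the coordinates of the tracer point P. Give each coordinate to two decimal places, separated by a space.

1.82 -0.51

A=(0,0), D=(5.00,0)
B = A + 2.00·(cos284°, sin284°) = (0.4838, -1.9406)
|BD| = 4.9154
circle(B,9.00) ∩ circle(D,10.00): a=0.5250, h=8.9847
  candidates: C₊=(-2.5809,6.5215) cross=44.164; C₋=(4.5133,-9.9882) cross=-44.164
  mode - wants cross < 0 → take C=(4.5133,-9.9882) (cross=-44.164)
ex = (C−B)/|BC| = (0.4477,-0.8942); ey = (0.8942,0.4477)
P = B + -0.68·ex + 1.83·ey = (1.8157,-0.5132)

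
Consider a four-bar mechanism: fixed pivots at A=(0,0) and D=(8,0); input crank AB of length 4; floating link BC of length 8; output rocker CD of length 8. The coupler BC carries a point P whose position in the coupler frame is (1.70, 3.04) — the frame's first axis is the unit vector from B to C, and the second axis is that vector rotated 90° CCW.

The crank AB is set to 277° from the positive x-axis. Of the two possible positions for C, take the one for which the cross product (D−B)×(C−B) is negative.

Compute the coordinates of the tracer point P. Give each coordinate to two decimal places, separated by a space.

A=(0,0), D=(8.00,0)
B = A + 4.00·(cos277°, sin277°) = (0.4875, -3.9702)
|BD| = 8.4971
circle(B,8.00) ∩ circle(D,8.00): a=4.2485, h=6.7786
  candidates: C₊=(1.0765,4.0081) cross=57.599; C₋=(7.4110,-7.9783) cross=-57.599
  mode - wants cross < 0 → take C=(7.4110,-7.9783) (cross=-57.599)
ex = (C−B)/|BC| = (0.8654,-0.5010); ey = (0.5010,0.8654)
P = B + 1.70·ex + 3.04·ey = (3.4818,-2.1910)

3.48 -2.19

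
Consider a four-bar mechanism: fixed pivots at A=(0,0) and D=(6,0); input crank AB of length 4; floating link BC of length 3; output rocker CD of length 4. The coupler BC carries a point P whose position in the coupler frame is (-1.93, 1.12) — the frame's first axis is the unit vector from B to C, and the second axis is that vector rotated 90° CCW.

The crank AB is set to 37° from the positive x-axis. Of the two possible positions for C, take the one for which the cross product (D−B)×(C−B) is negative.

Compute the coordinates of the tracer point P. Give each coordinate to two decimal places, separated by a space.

4.98 3.74

A=(0,0), D=(6.00,0)
B = A + 4.00·(cos37°, sin37°) = (3.1945, 2.4073)
|BD| = 3.6967
circle(B,3.00) ∩ circle(D,4.00): a=0.9015, h=2.8613
  candidates: C₊=(5.7420,3.9917) cross=10.577; C₋=(2.0155,-0.3513) cross=-10.577
  mode - wants cross < 0 → take C=(2.0155,-0.3513) (cross=-10.577)
ex = (C−B)/|BC| = (-0.3930,-0.9195); ey = (0.9195,-0.3930)
P = B + -1.93·ex + 1.12·ey = (4.9830,3.7418)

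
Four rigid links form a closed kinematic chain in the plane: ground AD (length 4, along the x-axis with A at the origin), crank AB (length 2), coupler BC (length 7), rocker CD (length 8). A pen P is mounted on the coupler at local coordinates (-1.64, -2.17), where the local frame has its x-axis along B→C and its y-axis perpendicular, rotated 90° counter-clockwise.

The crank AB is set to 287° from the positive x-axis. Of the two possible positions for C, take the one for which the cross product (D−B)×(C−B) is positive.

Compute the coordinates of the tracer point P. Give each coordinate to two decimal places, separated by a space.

3.28 -2.30

A=(0,0), D=(4.00,0)
B = A + 2.00·(cos287°, sin287°) = (0.5847, -1.9126)
|BD| = 3.9143
circle(B,7.00) ∩ circle(D,8.00): a=0.0411, h=6.9999
  candidates: C₊=(-2.7996,4.2149) cross=27.400; C₋=(4.0409,-7.9999) cross=-27.400
  mode + wants cross > 0 → take C=(-2.7996,4.2149) (cross=27.400)
ex = (C−B)/|BC| = (-0.4835,0.8754); ey = (-0.8754,-0.4835)
P = B + -1.64·ex + -2.17·ey = (3.2772,-2.2990)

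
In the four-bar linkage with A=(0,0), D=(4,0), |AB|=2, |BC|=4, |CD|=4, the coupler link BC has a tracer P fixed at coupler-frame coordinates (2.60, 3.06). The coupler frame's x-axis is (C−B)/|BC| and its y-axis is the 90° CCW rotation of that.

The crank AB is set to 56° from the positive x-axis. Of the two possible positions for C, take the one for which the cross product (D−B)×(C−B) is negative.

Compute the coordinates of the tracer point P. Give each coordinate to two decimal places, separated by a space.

3.92 -1.22

A=(0,0), D=(4.00,0)
B = A + 2.00·(cos56°, sin56°) = (1.1184, 1.6581)
|BD| = 3.3246
circle(B,4.00) ∩ circle(D,4.00): a=1.6623, h=3.6382
  candidates: C₊=(4.3737,3.9825) cross=12.096; C₋=(0.7447,-2.3244) cross=-12.096
  mode - wants cross < 0 → take C=(0.7447,-2.3244) (cross=-12.096)
ex = (C−B)/|BC| = (-0.0934,-0.9956); ey = (0.9956,-0.0934)
P = B + 2.60·ex + 3.06·ey = (3.9221,-1.2164)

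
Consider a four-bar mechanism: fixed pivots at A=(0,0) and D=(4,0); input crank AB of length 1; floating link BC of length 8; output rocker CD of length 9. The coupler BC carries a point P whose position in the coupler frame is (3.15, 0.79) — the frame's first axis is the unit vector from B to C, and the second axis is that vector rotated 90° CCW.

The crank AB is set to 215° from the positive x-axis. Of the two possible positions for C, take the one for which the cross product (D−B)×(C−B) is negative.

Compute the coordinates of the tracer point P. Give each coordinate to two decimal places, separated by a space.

0.59 -3.50

A=(0,0), D=(4.00,0)
B = A + 1.00·(cos215°, sin215°) = (-0.8192, -0.5736)
|BD| = 4.8532
circle(B,8.00) ∩ circle(D,9.00): a=0.6751, h=7.9715
  candidates: C₊=(-1.0909,7.4218) cross=38.687; C₋=(0.7934,-8.4094) cross=-38.687
  mode - wants cross < 0 → take C=(0.7934,-8.4094) (cross=-38.687)
ex = (C−B)/|BC| = (0.2016,-0.9795); ey = (0.9795,0.2016)
P = B + 3.15·ex + 0.79·ey = (0.5896,-3.4997)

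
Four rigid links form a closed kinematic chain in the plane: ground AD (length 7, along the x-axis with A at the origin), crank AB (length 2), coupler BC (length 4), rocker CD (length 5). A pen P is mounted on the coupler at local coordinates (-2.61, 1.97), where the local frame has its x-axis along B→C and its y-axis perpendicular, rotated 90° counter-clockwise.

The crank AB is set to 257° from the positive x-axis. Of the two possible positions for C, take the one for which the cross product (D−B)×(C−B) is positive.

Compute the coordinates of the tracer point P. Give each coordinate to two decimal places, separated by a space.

A=(0,0), D=(7.00,0)
B = A + 2.00·(cos257°, sin257°) = (-0.4499, -1.9487)
|BD| = 7.7006
circle(B,4.00) ∩ circle(D,5.00): a=3.2659, h=2.3095
  candidates: C₊=(2.1252,1.1121) cross=17.785; C₋=(3.2942,-3.3566) cross=-17.785
  mode + wants cross > 0 → take C=(2.1252,1.1121) (cross=17.785)
ex = (C−B)/|BC| = (0.6438,0.7652); ey = (-0.7652,0.6438)
P = B + -2.61·ex + 1.97·ey = (-3.6376,-2.6777)

-3.64 -2.68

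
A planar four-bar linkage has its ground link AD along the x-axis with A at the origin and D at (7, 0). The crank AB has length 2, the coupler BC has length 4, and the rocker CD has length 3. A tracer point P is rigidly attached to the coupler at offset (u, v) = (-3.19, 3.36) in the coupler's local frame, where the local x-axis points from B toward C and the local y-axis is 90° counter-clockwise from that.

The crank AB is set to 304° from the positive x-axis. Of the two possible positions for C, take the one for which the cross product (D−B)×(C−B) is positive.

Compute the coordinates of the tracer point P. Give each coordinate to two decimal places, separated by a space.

A=(0,0), D=(7.00,0)
B = A + 2.00·(cos304°, sin304°) = (1.1184, -1.6581)
|BD| = 6.1109
circle(B,4.00) ∩ circle(D,3.00): a=3.6282, h=1.6841
  candidates: C₊=(4.1535,0.9473) cross=10.292; C₋=(5.0674,-2.2946) cross=-10.292
  mode + wants cross > 0 → take C=(4.1535,0.9473) (cross=10.292)
ex = (C−B)/|BC| = (0.7588,0.6513); ey = (-0.6513,0.7588)
P = B + -3.19·ex + 3.36·ey = (-3.4906,-1.1864)

-3.49 -1.19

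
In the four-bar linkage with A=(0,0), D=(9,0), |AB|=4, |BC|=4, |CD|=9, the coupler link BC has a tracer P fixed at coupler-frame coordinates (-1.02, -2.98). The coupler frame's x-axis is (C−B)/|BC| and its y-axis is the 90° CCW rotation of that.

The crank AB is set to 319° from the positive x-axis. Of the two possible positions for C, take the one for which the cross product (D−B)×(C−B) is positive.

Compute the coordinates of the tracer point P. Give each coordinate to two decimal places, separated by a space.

5.74 -1.04

A=(0,0), D=(9.00,0)
B = A + 4.00·(cos319°, sin319°) = (3.0188, -2.6242)
|BD| = 6.5315
circle(B,4.00) ∩ circle(D,9.00): a=-1.7101, h=3.6160
  candidates: C₊=(-0.0000,0.0000) cross=23.618; C₋=(2.9057,-6.6226) cross=-23.618
  mode + wants cross > 0 → take C=(-0.0000,0.0000) (cross=23.618)
ex = (C−B)/|BC| = (-0.7547,0.6561); ey = (-0.6561,-0.7547)
P = B + -1.02·ex + -2.98·ey = (5.7437,-1.0444)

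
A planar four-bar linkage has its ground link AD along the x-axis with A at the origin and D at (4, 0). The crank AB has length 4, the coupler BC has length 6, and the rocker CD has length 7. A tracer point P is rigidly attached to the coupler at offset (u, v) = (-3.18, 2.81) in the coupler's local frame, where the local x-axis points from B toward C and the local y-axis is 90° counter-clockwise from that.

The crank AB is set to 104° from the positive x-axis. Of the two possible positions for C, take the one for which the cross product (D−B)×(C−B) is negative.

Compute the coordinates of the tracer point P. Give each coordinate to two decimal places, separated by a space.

A=(0,0), D=(4.00,0)
B = A + 4.00·(cos104°, sin104°) = (-0.9677, 3.8812)
|BD| = 6.3041
circle(B,6.00) ∩ circle(D,7.00): a=2.1210, h=5.6126
  candidates: C₊=(4.1591,6.9982) cross=35.382; C₋=(-2.7518,-1.8474) cross=-35.382
  mode - wants cross < 0 → take C=(-2.7518,-1.8474) (cross=-35.382)
ex = (C−B)/|BC| = (-0.2974,-0.9548); ey = (0.9548,-0.2974)
P = B + -3.18·ex + 2.81·ey = (2.6608,6.0818)

2.66 6.08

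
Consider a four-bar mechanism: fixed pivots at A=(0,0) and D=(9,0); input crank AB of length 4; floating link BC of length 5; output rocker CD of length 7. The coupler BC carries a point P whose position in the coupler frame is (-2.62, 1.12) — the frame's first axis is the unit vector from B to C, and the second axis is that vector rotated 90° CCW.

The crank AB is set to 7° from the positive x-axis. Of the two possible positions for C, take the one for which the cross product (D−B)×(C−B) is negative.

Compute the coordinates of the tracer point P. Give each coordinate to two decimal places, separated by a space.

A=(0,0), D=(9.00,0)
B = A + 4.00·(cos7°, sin7°) = (3.9702, 0.4875)
|BD| = 5.0534
circle(B,5.00) ∩ circle(D,7.00): a=0.1520, h=4.9977
  candidates: C₊=(4.6036,5.4472) cross=25.255; C₋=(3.6394,-4.5016) cross=-25.255
  mode - wants cross < 0 → take C=(3.6394,-4.5016) (cross=-25.255)
ex = (C−B)/|BC| = (-0.0662,-0.9978); ey = (0.9978,-0.0662)
P = B + -2.62·ex + 1.12·ey = (5.2611,3.0276)

5.26 3.03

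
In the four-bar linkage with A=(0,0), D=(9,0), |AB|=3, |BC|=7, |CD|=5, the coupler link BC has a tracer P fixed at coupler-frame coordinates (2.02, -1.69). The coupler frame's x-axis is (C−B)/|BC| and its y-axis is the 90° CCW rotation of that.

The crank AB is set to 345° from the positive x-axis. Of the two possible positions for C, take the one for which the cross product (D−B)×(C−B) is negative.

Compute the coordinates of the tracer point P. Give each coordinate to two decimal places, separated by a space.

A=(0,0), D=(9.00,0)
B = A + 3.00·(cos345°, sin345°) = (2.8978, -0.7765)
|BD| = 6.1514
circle(B,7.00) ∩ circle(D,5.00): a=5.0265, h=4.8718
  candidates: C₊=(7.2691,4.6908) cross=29.969; C₋=(8.4990,-4.9748) cross=-29.969
  mode - wants cross < 0 → take C=(8.4990,-4.9748) (cross=-29.969)
ex = (C−B)/|BC| = (0.8002,-0.5998); ey = (0.5998,0.8002)
P = B + 2.02·ex + -1.69·ey = (3.5005,-3.3403)

3.50 -3.34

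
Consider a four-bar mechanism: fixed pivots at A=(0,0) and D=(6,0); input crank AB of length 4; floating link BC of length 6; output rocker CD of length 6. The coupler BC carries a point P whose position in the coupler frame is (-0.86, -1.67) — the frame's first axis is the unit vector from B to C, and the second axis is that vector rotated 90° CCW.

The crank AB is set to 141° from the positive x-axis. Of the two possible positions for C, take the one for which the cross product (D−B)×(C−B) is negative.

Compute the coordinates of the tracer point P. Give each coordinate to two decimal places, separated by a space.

-4.96 2.22

A=(0,0), D=(6.00,0)
B = A + 4.00·(cos141°, sin141°) = (-3.1086, 2.5173)
|BD| = 9.4500
circle(B,6.00) ∩ circle(D,6.00): a=4.7250, h=3.6979
  candidates: C₊=(2.4307,4.8229) cross=34.945; C₋=(0.4607,-2.3056) cross=-34.945
  mode - wants cross < 0 → take C=(0.4607,-2.3056) (cross=-34.945)
ex = (C−B)/|BC| = (0.5949,-0.8038); ey = (0.8038,0.5949)
P = B + -0.86·ex + -1.67·ey = (-4.9626,2.2151)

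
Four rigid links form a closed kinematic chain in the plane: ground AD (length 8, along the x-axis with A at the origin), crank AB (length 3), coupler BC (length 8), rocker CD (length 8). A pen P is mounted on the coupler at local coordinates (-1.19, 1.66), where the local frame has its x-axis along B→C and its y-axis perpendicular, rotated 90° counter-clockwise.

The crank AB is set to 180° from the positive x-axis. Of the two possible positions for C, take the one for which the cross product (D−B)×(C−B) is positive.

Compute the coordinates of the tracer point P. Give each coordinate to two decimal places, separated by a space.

-5.02 0.28

A=(0,0), D=(8.00,0)
B = A + 3.00·(cos180°, sin180°) = (-3.0000, 0.0000)
|BD| = 11.0000
circle(B,8.00) ∩ circle(D,8.00): a=5.5000, h=5.8095
  candidates: C₊=(2.5000,5.8095) cross=63.904; C₋=(2.5000,-5.8095) cross=-63.904
  mode + wants cross > 0 → take C=(2.5000,5.8095) (cross=63.904)
ex = (C−B)/|BC| = (0.6875,0.7262); ey = (-0.7262,0.6875)
P = B + -1.19·ex + 1.66·ey = (-5.0236,0.2771)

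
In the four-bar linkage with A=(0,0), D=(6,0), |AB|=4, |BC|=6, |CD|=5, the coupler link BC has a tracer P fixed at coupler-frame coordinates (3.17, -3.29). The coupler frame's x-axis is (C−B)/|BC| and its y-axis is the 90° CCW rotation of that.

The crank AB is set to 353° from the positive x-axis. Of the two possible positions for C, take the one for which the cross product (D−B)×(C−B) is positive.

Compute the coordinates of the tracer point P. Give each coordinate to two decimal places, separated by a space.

A=(0,0), D=(6.00,0)
B = A + 4.00·(cos353°, sin353°) = (3.9702, -0.4875)
|BD| = 2.0875
circle(B,6.00) ∩ circle(D,5.00): a=3.6785, h=4.7401
  candidates: C₊=(6.4400,4.9806) cross=9.895; C₋=(8.6539,-4.2376) cross=-9.895
  mode + wants cross > 0 → take C=(6.4400,4.9806) (cross=9.895)
ex = (C−B)/|BC| = (0.4116,0.9113); ey = (-0.9113,0.4116)
P = B + 3.17·ex + -3.29·ey = (8.2734,1.0472)

8.27 1.05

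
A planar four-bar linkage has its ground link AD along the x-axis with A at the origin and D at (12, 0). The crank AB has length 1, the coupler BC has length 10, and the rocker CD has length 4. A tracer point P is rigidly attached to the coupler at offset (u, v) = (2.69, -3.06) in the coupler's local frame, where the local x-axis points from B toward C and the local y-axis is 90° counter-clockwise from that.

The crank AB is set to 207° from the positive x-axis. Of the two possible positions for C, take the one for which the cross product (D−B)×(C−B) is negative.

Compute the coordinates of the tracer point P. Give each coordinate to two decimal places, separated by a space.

A=(0,0), D=(12.00,0)
B = A + 1.00·(cos207°, sin207°) = (-0.8910, -0.4540)
|BD| = 12.8990
circle(B,10.00) ∩ circle(D,4.00): a=9.7056, h=2.4087
  candidates: C₊=(8.7238,2.2948) cross=31.070; C₋=(8.8933,-2.5196) cross=-31.070
  mode - wants cross < 0 → take C=(8.8933,-2.5196) (cross=-31.070)
ex = (C−B)/|BC| = (0.9784,-0.2066); ey = (0.2066,0.9784)
P = B + 2.69·ex + -3.06·ey = (1.1089,-4.0037)

1.11 -4.00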